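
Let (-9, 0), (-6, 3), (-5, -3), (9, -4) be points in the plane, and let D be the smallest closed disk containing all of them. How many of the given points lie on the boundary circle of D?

The farthest pair is (-9, 0)–(9, -4) with squared distance 340. The circle on this segment as diameter has centre (0, -2) and r² = 340/4 = 85.
Check (-6, 3): distance² to centre = 61 ≤ 85, so it lies inside.
All remaining points lie in this disk, and no smaller disk contains both endpoints, so this is the minimum enclosing circle.
The points at distance exactly r from the centre are (-9, 0), (9, -4) — 2 points.

2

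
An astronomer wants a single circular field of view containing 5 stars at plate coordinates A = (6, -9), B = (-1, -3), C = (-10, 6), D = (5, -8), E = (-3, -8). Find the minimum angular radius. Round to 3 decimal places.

10.966

The farthest pair is A–C with squared distance 481. The circle on this segment as diameter has centre (-2, -1.5) and r² = 481/4 = 120.25.
Check B: distance² to centre = 3.25 ≤ 120.25, so it lies inside.
All remaining points lie in this disk, and no smaller disk contains both endpoints, so this is the minimum enclosing circle.
r = √(120.25) ≈ 10.966.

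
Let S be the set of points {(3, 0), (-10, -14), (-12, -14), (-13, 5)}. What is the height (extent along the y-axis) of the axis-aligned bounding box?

19

max y = 5, min y = -14, so height = 19.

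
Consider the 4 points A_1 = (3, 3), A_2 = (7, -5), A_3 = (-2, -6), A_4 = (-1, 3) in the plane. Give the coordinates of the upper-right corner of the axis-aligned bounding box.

(7, 3)

x-range [-2, 7], y-range [-6, 3].
The upper-right corner is (7, 3).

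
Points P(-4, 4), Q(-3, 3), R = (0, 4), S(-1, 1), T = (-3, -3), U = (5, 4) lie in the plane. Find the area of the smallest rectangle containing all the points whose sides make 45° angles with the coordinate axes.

67.5

In coordinates u = x + y, v = x − y the rectangle is axis-aligned; the map (x,y)→(u,v) scales areas by 2.
u-values: 0, 0, 4, 0, -6, 9; range = 9 − (-6) = 15.
v-values: -8, -6, -4, -2, 0, 1; range = 1 − (-8) = 9.
Area = (15 × 9) / 2 = 67.5.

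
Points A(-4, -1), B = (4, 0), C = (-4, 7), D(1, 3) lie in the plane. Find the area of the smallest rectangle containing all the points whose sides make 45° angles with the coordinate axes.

67.5

In coordinates u = x + y, v = x − y the rectangle is axis-aligned; the map (x,y)→(u,v) scales areas by 2.
u-values: -5, 4, 3, 4; range = 4 − (-5) = 9.
v-values: -3, 4, -11, -2; range = 4 − (-11) = 15.
Area = (9 × 15) / 2 = 67.5.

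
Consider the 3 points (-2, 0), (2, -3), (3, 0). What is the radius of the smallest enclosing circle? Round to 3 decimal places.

2.635

Call the three points A, B, C in the order given.
Side lengths²: AB² = 25, AC² = 25, BC² = 10.
Since AC² = 25 < 25 + 10 = 35, the triangle is acute, so the smallest enclosing circle is the circumcircle.
Circumcentre = (0.5, -5/6), r² = 125/18.
r = √(125/18) ≈ 2.635.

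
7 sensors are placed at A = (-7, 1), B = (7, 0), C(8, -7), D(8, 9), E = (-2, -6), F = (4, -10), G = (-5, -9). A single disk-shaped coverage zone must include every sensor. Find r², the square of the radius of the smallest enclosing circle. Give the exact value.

The minimum enclosing circle of a finite set is fixed by two of the points (as a diameter) or three (as a circumcircle).
The farthest pair is D–G with squared distance 493. The circle on this segment as diameter has centre (1.5, 0) and r² = 493/4 = 123.25.
Check A: distance² to centre = 73.25 ≤ 123.25, so it lies inside.
All remaining points lie in this disk, and no smaller disk contains both endpoints, so this is the minimum enclosing circle.

123.25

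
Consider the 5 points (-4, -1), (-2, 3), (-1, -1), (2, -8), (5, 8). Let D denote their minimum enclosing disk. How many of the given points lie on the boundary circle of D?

The minimum enclosing circle of a finite set is fixed by two of the points (as a diameter) or three (as a circumcircle).
The farthest pair is (2, -8)–(5, 8) with squared distance 265. The circle on this segment as diameter has centre (3.5, 0) and r² = 265/4 = 66.25.
Check (-4, -1): distance² to centre = 57.25 ≤ 66.25, so it lies inside.
All remaining points lie in this disk, and no smaller disk contains both endpoints, so this is the minimum enclosing circle.
The points at distance exactly r from the centre are (2, -8), (5, 8) — 2 points.

2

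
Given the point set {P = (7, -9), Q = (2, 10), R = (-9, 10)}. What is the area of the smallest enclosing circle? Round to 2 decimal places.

Side lengths²: PQ² = 386, PR² = 617, QR² = 121.
Since PR² = 617 ≥ 386 + 121 = 507, the angle opposite PR is not acute, so the smallest enclosing circle has PR as diameter.
Centre = midpoint of PR = (-1, 0.5), r² = 617/4 = 154.25.
Area = π·r² = π·154.25 ≈ 484.59.

484.59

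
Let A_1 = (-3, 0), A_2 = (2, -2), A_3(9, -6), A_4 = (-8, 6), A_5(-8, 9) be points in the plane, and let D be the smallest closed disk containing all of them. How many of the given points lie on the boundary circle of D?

2

By Welzl's lemma the MEC is supported by two points (diametrically opposite) or three points (on a circumcircle).
The farthest pair is A_3–A_5 with squared distance 514. The circle on this segment as diameter has centre (0.5, 1.5) and r² = 514/4 = 128.5.
Check A_1: distance² to centre = 14.5 ≤ 128.5, so it lies inside.
All remaining points lie in this disk, and no smaller disk contains both endpoints, so this is the minimum enclosing circle.
The points at distance exactly r from the centre are A_3, A_5 — 2 points.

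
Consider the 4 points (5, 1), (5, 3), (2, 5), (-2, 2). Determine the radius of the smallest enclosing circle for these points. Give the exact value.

25/7

The minimum enclosing circle is determined by three boundary points: (5, 1), (5, 3), (-2, 2).
Their circumcentre is (11/7, 2) with r² = 625/49.
The farthest remaining point (2, 5) is at distance² 450/49 ≤ 625/49.
r = √(625/49) = 25/7.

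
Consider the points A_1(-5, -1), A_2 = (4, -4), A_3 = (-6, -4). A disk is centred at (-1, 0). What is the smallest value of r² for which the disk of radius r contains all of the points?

The required radius is the distance from (-1, 0) to the farthest point.
Squared distances: 17, 41, 41.
Maximum is 41, attained at A_2.

41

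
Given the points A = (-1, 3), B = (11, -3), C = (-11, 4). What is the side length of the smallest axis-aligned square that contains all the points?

The bounding box has width 22 and height 7.
An axis-aligned square enclosing the set must have side ≥ max(width, height).
So the minimum side is max(22, 7) = 22.

22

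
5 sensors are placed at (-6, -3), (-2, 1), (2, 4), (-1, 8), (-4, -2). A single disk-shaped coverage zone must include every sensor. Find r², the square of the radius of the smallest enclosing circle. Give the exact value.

36.5

A smallest enclosing disk is always determined by at most three of the input points on its boundary.
The farthest pair is (-6, -3)–(-1, 8) with squared distance 146. The circle on this segment as diameter has centre (-3.5, 2.5) and r² = 146/4 = 36.5.
Check (-2, 1): distance² to centre = 4.5 ≤ 36.5, so it lies inside.
All remaining points lie in this disk, and no smaller disk contains both endpoints, so this is the minimum enclosing circle.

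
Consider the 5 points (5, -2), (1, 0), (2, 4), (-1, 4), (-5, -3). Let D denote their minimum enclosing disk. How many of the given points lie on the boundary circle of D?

3

A smallest enclosing disk is always determined by at most three of the input points on its boundary.
The minimum enclosing circle is determined by three boundary points: (5, -2), (2, 4), (-5, -3).
Their circumcentre is (-1/6, -5/6) with r² = 505/18.
The farthest remaining point (-1, 4) is at distance² 433/18 ≤ 505/18.
The points at distance exactly r from the centre are (5, -2), (2, 4), (-5, -3) — 3 points.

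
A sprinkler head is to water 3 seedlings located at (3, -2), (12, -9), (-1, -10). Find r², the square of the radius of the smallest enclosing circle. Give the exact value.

Call the three points A, B, C in the order given.
Side lengths²: AB² = 130, AC² = 80, BC² = 170.
Since BC² = 170 < 130 + 80 = 210, the triangle is acute, so the smallest enclosing circle is the circumcircle.
Circumcentre = (5.4, -8.2), r² = 44.2.

44.2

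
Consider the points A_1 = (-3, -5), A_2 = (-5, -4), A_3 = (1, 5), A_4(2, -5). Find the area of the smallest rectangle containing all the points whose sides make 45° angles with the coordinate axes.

82.5

In coordinates u = x + y, v = x − y the rectangle is axis-aligned; the map (x,y)→(u,v) scales areas by 2.
u-values: -8, -9, 6, -3; range = 6 − (-9) = 15.
v-values: 2, -1, -4, 7; range = 7 − (-4) = 11.
Area = (15 × 11) / 2 = 82.5.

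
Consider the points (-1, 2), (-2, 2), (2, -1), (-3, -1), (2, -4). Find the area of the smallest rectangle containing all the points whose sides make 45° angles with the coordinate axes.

In coordinates u = x + y, v = x − y the rectangle is axis-aligned; the map (x,y)→(u,v) scales areas by 2.
u-values: 1, 0, 1, -4, -2; range = 1 − (-4) = 5.
v-values: -3, -4, 3, -2, 6; range = 6 − (-4) = 10.
Area = (5 × 10) / 2 = 25.

25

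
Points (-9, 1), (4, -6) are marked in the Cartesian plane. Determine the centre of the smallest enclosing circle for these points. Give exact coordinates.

The smallest circle enclosing two points has them as diameter endpoints.
Centre = midpoint = (-2.5, -2.5); r² = |(-9, 1)−(4, -6)|²/4 = 218/4 = 54.5.
Centre = (-2.5, -2.5).

(-2.5, -2.5)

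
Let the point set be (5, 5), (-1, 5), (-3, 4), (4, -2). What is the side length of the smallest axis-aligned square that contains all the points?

8

The bounding box has width 8 and height 7.
An axis-aligned square enclosing the set must have side ≥ max(width, height).
So the minimum side is max(8, 7) = 8.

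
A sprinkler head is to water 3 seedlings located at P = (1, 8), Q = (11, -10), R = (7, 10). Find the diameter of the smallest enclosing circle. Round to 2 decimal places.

20.75

Side lengths²: PQ² = 424, PR² = 40, QR² = 416.
Since PQ² = 424 < 416 + 40 = 456, the triangle is acute, so the smallest enclosing circle is the circumcircle.
Circumcentre = (7.125, -0.375), r² = 107.65625.
Diameter = 2r = 2√(107.65625) ≈ 20.75.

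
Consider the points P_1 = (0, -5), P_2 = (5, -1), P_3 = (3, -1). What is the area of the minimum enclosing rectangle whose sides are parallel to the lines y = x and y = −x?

9

In coordinates u = x + y, v = x − y the rectangle is axis-aligned; the map (x,y)→(u,v) scales areas by 2.
u-values: -5, 4, 2; range = 4 − (-5) = 9.
v-values: 5, 6, 4; range = 6 − 4 = 2.
Area = (9 × 2) / 2 = 9.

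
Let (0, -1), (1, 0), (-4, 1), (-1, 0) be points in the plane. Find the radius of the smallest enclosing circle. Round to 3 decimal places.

2.550

The farthest pair is (1, 0)–(-4, 1) with squared distance 26. The circle on this segment as diameter has centre (-1.5, 0.5) and r² = 26/4 = 6.5.
Check (0, -1): distance² to centre = 4.5 ≤ 6.5, so it lies inside.
All remaining points lie in this disk, and no smaller disk contains both endpoints, so this is the minimum enclosing circle.
r = √(6.5) ≈ 2.550.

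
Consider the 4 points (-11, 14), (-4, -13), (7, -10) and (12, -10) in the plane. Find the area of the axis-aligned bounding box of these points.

x ranges over [-11, 12], width 23.
y ranges over [-13, 14], height 27.
Area = 23 × 27 = 621.

621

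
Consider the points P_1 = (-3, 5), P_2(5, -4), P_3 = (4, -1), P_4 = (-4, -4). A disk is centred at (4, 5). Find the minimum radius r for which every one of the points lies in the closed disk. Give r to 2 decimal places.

12.04

The required radius is the distance from (4, 5) to the farthest point.
Squared distances: 49, 82, 36, 145.
Maximum is 145, attained at P_4.
r = √145 ≈ 12.04.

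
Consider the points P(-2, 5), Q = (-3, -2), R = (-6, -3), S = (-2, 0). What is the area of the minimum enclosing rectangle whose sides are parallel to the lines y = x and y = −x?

In coordinates u = x + y, v = x − y the rectangle is axis-aligned; the map (x,y)→(u,v) scales areas by 2.
u-values: 3, -5, -9, -2; range = 3 − (-9) = 12.
v-values: -7, -1, -3, -2; range = -1 − (-7) = 6.
Area = (12 × 6) / 2 = 36.

36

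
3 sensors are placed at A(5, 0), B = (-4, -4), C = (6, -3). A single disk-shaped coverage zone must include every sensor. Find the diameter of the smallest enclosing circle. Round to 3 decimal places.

10.097

Side lengths²: AB² = 97, AC² = 10, BC² = 101.
Since BC² = 101 < 97 + 10 = 107, the triangle is acute, so the smallest enclosing circle is the circumcircle.
Circumcentre = (59/62, -187/62), r² = 48985/1922.
Diameter = 2r = 2√(48985/1922) ≈ 10.097.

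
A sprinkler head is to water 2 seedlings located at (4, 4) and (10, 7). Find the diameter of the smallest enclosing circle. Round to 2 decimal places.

6.71

The smallest circle enclosing two points has them as diameter endpoints.
Centre = midpoint = (7, 5.5); r² = |(4, 4)−(10, 7)|²/4 = 45/4 = 11.25.
Diameter = 2r = 2√(11.25) ≈ 6.71.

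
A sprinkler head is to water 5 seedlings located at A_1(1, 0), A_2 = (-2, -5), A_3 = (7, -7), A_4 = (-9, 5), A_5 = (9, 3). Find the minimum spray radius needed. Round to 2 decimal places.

The minimum enclosing circle is determined by three boundary points: A_3, A_4, A_5.
Their circumcentre is (-11/23, -7/23) with r² = 53300/529.
The farthest remaining point A_2 is at distance² 12889/529 ≤ 53300/529.
r = √(53300/529) ≈ 10.04.

10.04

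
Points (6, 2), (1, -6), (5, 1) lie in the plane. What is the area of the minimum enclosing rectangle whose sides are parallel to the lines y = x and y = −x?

19.5

In coordinates u = x + y, v = x − y the rectangle is axis-aligned; the map (x,y)→(u,v) scales areas by 2.
u-values: 8, -5, 6; range = 8 − (-5) = 13.
v-values: 4, 7, 4; range = 7 − 4 = 3.
Area = (13 × 3) / 2 = 19.5.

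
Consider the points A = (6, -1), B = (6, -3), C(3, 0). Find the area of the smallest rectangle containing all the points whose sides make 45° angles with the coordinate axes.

6

In coordinates u = x + y, v = x − y the rectangle is axis-aligned; the map (x,y)→(u,v) scales areas by 2.
u-values: 5, 3, 3; range = 5 − 3 = 2.
v-values: 7, 9, 3; range = 9 − 3 = 6.
Area = (2 × 6) / 2 = 6.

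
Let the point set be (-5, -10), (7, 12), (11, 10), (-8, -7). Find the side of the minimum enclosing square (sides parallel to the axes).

22

The bounding box has width 19 and height 22.
An axis-aligned square enclosing the set must have side ≥ max(width, height).
So the minimum side is max(19, 22) = 22.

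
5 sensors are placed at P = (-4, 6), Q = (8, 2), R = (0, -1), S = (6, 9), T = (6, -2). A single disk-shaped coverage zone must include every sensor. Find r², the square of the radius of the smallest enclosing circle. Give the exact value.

A smallest enclosing disk is always determined by at most three of the input points on its boundary.
The minimum enclosing circle is determined by three boundary points: P, S, T.
Their circumcentre is (2.2, 3.5) with r² = 44.69.
The farthest remaining point Q is at distance² 35.89 ≤ 44.69.

44.69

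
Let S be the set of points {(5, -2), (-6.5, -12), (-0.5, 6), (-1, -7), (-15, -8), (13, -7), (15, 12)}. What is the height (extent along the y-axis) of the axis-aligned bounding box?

max y = 12, min y = -12, so height = 24.

24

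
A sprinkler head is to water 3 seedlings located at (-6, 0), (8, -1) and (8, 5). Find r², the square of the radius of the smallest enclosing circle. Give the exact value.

43537/784

Call the three points A, B, C in the order given.
Side lengths²: AB² = 197, AC² = 221, BC² = 36.
Since AC² = 221 < 197 + 36 = 233, the triangle is acute, so the smallest enclosing circle is the circumcircle.
Circumcentre = (33/28, 2), r² = 43537/784.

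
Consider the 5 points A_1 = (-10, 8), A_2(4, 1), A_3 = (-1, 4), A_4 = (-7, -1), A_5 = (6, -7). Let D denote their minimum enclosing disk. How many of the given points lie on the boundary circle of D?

A smallest enclosing disk is always determined by at most three of the input points on its boundary.
The farthest pair is A_1–A_5 with squared distance 481. The circle on this segment as diameter has centre (-2, 0.5) and r² = 481/4 = 120.25.
Check A_2: distance² to centre = 36.25 ≤ 120.25, so it lies inside.
All remaining points lie in this disk, and no smaller disk contains both endpoints, so this is the minimum enclosing circle.
The points at distance exactly r from the centre are A_1, A_5 — 2 points.

2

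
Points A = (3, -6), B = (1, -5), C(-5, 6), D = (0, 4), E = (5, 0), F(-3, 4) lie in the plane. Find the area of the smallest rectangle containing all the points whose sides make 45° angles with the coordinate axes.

In coordinates u = x + y, v = x − y the rectangle is axis-aligned; the map (x,y)→(u,v) scales areas by 2.
u-values: -3, -4, 1, 4, 5, 1; range = 5 − (-4) = 9.
v-values: 9, 6, -11, -4, 5, -7; range = 9 − (-11) = 20.
Area = (9 × 20) / 2 = 90.

90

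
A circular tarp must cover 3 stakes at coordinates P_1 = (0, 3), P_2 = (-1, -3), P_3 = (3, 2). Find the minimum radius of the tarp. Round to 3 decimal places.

Side lengths²: P_1P_2² = 37, P_1P_3² = 10, P_2P_3² = 41.
Since P_2P_3² = 41 < 37 + 10 = 47, the triangle is acute, so the smallest enclosing circle is the circumcircle.
Circumcentre = (23/38, -7/38), r² = 7585/722.
r = √(7585/722) ≈ 3.241.

3.241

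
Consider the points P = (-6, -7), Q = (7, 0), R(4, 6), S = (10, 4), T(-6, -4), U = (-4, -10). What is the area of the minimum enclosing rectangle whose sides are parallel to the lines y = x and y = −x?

126

In coordinates u = x + y, v = x − y the rectangle is axis-aligned; the map (x,y)→(u,v) scales areas by 2.
u-values: -13, 7, 10, 14, -10, -14; range = 14 − (-14) = 28.
v-values: 1, 7, -2, 6, -2, 6; range = 7 − (-2) = 9.
Area = (28 × 9) / 2 = 126.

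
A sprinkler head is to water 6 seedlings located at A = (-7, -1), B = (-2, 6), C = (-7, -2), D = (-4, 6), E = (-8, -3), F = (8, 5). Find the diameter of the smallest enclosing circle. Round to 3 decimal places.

17.889

By Welzl's lemma the MEC is supported by two points (diametrically opposite) or three points (on a circumcircle).
The farthest pair is E–F with squared distance 320. The circle on this segment as diameter has centre (0, 1) and r² = 320/4 = 80.
Check A: distance² to centre = 53 ≤ 80, so it lies inside.
All remaining points lie in this disk, and no smaller disk contains both endpoints, so this is the minimum enclosing circle.
Diameter = 2r = 2√80 ≈ 17.889.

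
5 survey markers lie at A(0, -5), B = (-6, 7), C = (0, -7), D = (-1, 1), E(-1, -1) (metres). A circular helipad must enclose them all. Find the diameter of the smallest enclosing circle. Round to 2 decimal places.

By Welzl's lemma the MEC is supported by two points (diametrically opposite) or three points (on a circumcircle).
The farthest pair is B–C with squared distance 232. The circle on this segment as diameter has centre (-3, 0) and r² = 232/4 = 58.
Check A: distance² to centre = 34 ≤ 58, so it lies inside.
All remaining points lie in this disk, and no smaller disk contains both endpoints, so this is the minimum enclosing circle.
Diameter = 2r = 2√58 ≈ 15.23.

15.23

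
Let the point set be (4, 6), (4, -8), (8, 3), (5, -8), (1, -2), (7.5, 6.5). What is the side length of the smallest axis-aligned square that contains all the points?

The bounding box has width 7 and height 14.5.
An axis-aligned square enclosing the set must have side ≥ max(width, height).
So the minimum side is max(7, 14.5) = 14.5.

14.5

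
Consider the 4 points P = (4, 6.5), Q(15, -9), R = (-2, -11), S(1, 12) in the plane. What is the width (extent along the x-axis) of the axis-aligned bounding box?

17

max x = 15, min x = -2, so width = 17.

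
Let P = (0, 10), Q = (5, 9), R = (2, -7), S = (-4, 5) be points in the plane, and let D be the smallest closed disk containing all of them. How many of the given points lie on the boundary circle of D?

2

A smallest enclosing disk is always determined by at most three of the input points on its boundary.
The farthest pair is P–R with squared distance 293. The circle on this segment as diameter has centre (1, 1.5) and r² = 293/4 = 73.25.
Check Q: distance² to centre = 72.25 ≤ 73.25, so it lies inside.
All remaining points lie in this disk, and no smaller disk contains both endpoints, so this is the minimum enclosing circle.
The points at distance exactly r from the centre are P, R — 2 points.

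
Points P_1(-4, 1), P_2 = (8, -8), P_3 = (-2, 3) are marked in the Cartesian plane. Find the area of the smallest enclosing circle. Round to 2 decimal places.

Side lengths²: P_1P_2² = 225, P_1P_3² = 8, P_2P_3² = 221.
Since P_1P_2² = 225 < 221 + 8 = 229, the triangle is acute, so the smallest enclosing circle is the circumcircle.
Circumcentre = (31/14, -45/14), r² = 5525/98.
Area = π·r² = π·5525/98 ≈ 177.12.

177.12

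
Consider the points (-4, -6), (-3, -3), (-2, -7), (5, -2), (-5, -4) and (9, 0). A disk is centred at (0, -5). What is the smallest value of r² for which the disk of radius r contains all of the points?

The required radius is the distance from (0, -5) to the farthest point.
Squared distances: 17, 13, 8, 34, 26, 106.
Maximum is 106, attained at (9, 0).

106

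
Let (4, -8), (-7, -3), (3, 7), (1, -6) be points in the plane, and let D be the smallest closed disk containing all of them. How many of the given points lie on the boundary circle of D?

The minimum enclosing circle of a finite set is fixed by two of the points (as a diameter) or three (as a circumcircle).
The minimum enclosing circle is determined by three boundary points: (4, -8), (-7, -3), (3, 7).
Their circumcentre is (0.6875, -0.6875) with r² = 64.4453125.
The farthest remaining point (1, -6) is at distance² 28.3203125 ≤ 64.4453125.
The points at distance exactly r from the centre are (4, -8), (-7, -3), (3, 7) — 3 points.

3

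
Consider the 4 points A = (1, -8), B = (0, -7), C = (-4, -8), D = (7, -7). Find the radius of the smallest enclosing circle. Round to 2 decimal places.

A smallest enclosing disk is always determined by at most three of the input points on its boundary.
The farthest pair is C–D with squared distance 122. The circle on this segment as diameter has centre (1.5, -7.5) and r² = 122/4 = 30.5.
Check A: distance² to centre = 0.5 ≤ 30.5, so it lies inside.
All remaining points lie in this disk, and no smaller disk contains both endpoints, so this is the minimum enclosing circle.
r = √(30.5) ≈ 5.52.

5.52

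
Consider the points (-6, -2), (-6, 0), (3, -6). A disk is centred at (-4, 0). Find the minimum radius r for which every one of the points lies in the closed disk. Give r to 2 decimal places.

The required radius is the distance from (-4, 0) to the farthest point.
Squared distances: 8, 4, 85.
Maximum is 85, attained at (3, -6).
r = √85 ≈ 9.22.

9.22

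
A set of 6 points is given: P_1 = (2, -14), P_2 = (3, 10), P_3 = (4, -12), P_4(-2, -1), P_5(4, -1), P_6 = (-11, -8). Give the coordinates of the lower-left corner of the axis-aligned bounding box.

x-range [-11, 4], y-range [-14, 10].
The lower-left corner is (-11, -14).

(-11, -14)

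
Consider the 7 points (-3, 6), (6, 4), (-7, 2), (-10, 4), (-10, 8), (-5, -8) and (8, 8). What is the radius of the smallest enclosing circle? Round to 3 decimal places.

A smallest enclosing disk is always determined by at most three of the input points on its boundary.
The minimum enclosing circle is determined by three boundary points: (-10, 8), (-5, -8), (8, 8).
Their circumcentre is (-1, 2.03125) with r² = 116.6259765625.
The farthest remaining point (-10, 4) is at distance² 84.8759765625 ≤ 116.6259765625.
r = √(116.6259765625) ≈ 10.799.

10.799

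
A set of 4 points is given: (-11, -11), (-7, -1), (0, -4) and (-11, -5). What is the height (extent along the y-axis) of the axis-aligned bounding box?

10

max y = -1, min y = -11, so height = 10.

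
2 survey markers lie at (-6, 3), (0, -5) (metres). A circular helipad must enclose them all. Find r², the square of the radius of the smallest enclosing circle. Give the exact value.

The smallest circle enclosing two points has them as diameter endpoints.
Centre = midpoint = (-3, -1); r² = |(-6, 3)−(0, -5)|²/4 = 100/4 = 25.

25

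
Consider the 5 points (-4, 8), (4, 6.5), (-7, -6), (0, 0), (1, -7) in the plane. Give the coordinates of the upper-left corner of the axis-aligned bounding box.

x-range [-7, 4], y-range [-7, 8].
The upper-left corner is (-7, 8).

(-7, 8)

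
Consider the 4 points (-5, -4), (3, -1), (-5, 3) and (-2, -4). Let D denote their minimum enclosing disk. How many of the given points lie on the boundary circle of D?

3

The minimum enclosing circle of a finite set is fixed by two of the points (as a diameter) or three (as a circumcircle).
The minimum enclosing circle is determined by three boundary points: (-5, -4), (3, -1), (-5, 3).
Their circumcentre is (-1.75, -0.5) with r² = 22.8125.
The farthest remaining point (-2, -4) is at distance² 12.3125 ≤ 22.8125.
The points at distance exactly r from the centre are (-5, -4), (3, -1), (-5, 3) — 3 points.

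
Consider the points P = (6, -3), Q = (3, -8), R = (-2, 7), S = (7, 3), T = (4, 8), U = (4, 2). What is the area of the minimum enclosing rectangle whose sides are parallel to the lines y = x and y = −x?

170

In coordinates u = x + y, v = x − y the rectangle is axis-aligned; the map (x,y)→(u,v) scales areas by 2.
u-values: 3, -5, 5, 10, 12, 6; range = 12 − (-5) = 17.
v-values: 9, 11, -9, 4, -4, 2; range = 11 − (-9) = 20.
Area = (17 × 20) / 2 = 170.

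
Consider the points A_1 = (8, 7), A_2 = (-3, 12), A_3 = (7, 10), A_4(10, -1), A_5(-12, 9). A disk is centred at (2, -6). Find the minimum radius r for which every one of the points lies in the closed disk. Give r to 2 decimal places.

The required radius is the distance from (2, -6) to the farthest point.
Squared distances: 205, 349, 281, 89, 421.
Maximum is 421, attained at A_5.
r = √421 ≈ 20.52.

20.52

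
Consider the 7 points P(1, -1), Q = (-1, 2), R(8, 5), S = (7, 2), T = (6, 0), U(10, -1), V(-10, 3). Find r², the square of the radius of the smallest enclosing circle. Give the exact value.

A smallest enclosing disk is always determined by at most three of the input points on its boundary.
The farthest pair is U–V with squared distance 416. The circle on this segment as diameter has centre (0, 1) and r² = 416/4 = 104.
Check P: distance² to centre = 5 ≤ 104, so it lies inside.
All remaining points lie in this disk, and no smaller disk contains both endpoints, so this is the minimum enclosing circle.

104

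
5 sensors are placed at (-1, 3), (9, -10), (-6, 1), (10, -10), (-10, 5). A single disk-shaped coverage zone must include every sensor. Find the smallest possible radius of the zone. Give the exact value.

12.5

By Welzl's lemma the MEC is supported by two points (diametrically opposite) or three points (on a circumcircle).
The farthest pair is (10, -10)–(-10, 5) with squared distance 625. The circle on this segment as diameter has centre (0, -2.5) and r² = 625/4 = 156.25.
Check (-1, 3): distance² to centre = 31.25 ≤ 156.25, so it lies inside.
All remaining points lie in this disk, and no smaller disk contains both endpoints, so this is the minimum enclosing circle.
r = √(156.25) = 12.5.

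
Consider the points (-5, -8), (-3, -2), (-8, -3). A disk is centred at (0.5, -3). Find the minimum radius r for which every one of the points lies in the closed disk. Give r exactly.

8.5

The required radius is the distance from (0.5, -3) to the farthest point.
Squared distances: 55.25, 13.25, 72.25.
Maximum is 72.25, attained at (-8, -3).
r = √(72.25) = 8.5.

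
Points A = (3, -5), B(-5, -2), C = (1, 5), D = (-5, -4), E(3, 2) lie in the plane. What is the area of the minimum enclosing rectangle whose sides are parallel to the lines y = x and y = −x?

90

In coordinates u = x + y, v = x − y the rectangle is axis-aligned; the map (x,y)→(u,v) scales areas by 2.
u-values: -2, -7, 6, -9, 5; range = 6 − (-9) = 15.
v-values: 8, -3, -4, -1, 1; range = 8 − (-4) = 12.
Area = (15 × 12) / 2 = 90.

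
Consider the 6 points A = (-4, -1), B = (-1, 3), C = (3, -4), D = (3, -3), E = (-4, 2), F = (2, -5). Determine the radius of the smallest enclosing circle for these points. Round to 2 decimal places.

The minimum enclosing circle of a finite set is fixed by two of the points (as a diameter) or three (as a circumcircle).
The minimum enclosing circle is determined by three boundary points: C, E, F.
Their circumcentre is (-19/26, -33/26) with r² = 7225/338.
The farthest remaining point B is at distance² 6185/338 ≤ 7225/338.
r = √(7225/338) ≈ 4.62.

4.62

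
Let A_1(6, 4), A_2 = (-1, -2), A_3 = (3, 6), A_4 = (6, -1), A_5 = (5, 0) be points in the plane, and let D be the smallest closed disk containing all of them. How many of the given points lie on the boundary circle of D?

By Welzl's lemma the MEC is supported by two points (diametrically opposite) or three points (on a circumcircle).
The minimum enclosing circle is determined by three boundary points: A_1, A_2, A_3.
Their circumcentre is (2.125, 1.4375) with r² = 21.58203125.
The farthest remaining point A_4 is at distance² 20.95703125 ≤ 21.58203125.
The points at distance exactly r from the centre are A_1, A_2, A_3 — 3 points.

3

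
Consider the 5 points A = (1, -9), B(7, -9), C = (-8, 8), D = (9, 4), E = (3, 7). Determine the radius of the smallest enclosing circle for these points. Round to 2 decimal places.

The minimum enclosing circle of a finite set is fixed by two of the points (as a diameter) or three (as a circumcircle).
The farthest pair is B–C with squared distance 514. The circle on this segment as diameter has centre (-0.5, -0.5) and r² = 514/4 = 128.5.
Check A: distance² to centre = 74.5 ≤ 128.5, so it lies inside.
All remaining points lie in this disk, and no smaller disk contains both endpoints, so this is the minimum enclosing circle.
r = √(128.5) ≈ 11.34.

11.34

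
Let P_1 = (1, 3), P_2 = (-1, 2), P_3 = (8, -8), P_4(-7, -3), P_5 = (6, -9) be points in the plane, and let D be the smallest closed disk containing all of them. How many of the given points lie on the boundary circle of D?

3

By Welzl's lemma the MEC is supported by two points (diametrically opposite) or three points (on a circumcircle).
The minimum enclosing circle is determined by three boundary points: P_1, P_3, P_4.
Their circumcentre is (9/13, -64/13) with r² = 10625/169.
The farthest remaining point P_2 is at distance² 8584/169 ≤ 10625/169.
The points at distance exactly r from the centre are P_1, P_3, P_4 — 3 points.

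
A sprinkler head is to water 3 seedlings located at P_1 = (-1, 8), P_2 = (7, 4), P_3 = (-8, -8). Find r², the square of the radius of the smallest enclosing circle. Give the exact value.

62525/676

Side lengths²: P_1P_2² = 80, P_1P_3² = 305, P_2P_3² = 369.
Since P_2P_3² = 369 < 305 + 80 = 385, the triangle is acute, so the smallest enclosing circle is the circumcircle.
Circumcentre = (-21/26, -21/13), r² = 62525/676.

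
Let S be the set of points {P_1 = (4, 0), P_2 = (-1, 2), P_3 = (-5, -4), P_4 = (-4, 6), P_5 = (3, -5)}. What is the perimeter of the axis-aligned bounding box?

40

Width = max x − min x = 4 − (-5) = 9.
Height = max y − min y = 6 − (-5) = 11.
Perimeter = 2(9 + 11) = 40.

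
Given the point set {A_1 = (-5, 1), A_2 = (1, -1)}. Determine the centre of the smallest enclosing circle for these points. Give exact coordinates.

The smallest circle enclosing two points has them as diameter endpoints.
Centre = midpoint = (-2, 0); r² = |A_1A_2|²/4 = 40/4 = 10.
Centre = (-2, 0).

(-2, 0)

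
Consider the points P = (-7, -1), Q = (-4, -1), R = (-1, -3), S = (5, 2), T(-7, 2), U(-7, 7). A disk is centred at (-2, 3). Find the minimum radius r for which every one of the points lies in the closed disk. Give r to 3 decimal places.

The required radius is the distance from (-2, 3) to the farthest point.
Squared distances: 41, 20, 37, 50, 26, 41.
Maximum is 50, attained at S.
r = √50 ≈ 7.071.

7.071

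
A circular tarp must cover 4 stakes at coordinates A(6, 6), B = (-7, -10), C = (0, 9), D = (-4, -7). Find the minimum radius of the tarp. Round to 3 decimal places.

By Welzl's lemma the MEC is supported by two points (diametrically opposite) or three points (on a circumcircle).
The minimum enclosing circle is determined by three boundary points: A, B, C.
Their circumcentre is (-25/18, -23/18) with r² = 17425/162.
The farthest remaining point D is at distance² 6409/162 ≤ 17425/162.
r = √(17425/162) ≈ 10.371.

10.371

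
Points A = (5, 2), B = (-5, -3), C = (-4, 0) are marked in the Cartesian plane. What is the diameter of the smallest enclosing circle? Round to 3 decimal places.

Side lengths²: AB² = 125, AC² = 85, BC² = 10.
Since AB² = 125 ≥ 85 + 10 = 95, the angle opposite AB is not acute, so the smallest enclosing circle has AB as diameter.
Centre = midpoint of AB = (0, -0.5), r² = 125/4 = 31.25.
Diameter = 2r = 2√(31.25) ≈ 11.180.

11.180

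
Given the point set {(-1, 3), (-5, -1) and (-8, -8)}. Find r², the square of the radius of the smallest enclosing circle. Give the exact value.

42.5

Call the three points A, B, C in the order given.
Side lengths²: AB² = 32, AC² = 170, BC² = 58.
Since AC² = 170 ≥ 58 + 32 = 90, the angle opposite AC is not acute, so the smallest enclosing circle has AC as diameter.
Centre = midpoint of AC = (-4.5, -2.5), r² = 170/4 = 42.5.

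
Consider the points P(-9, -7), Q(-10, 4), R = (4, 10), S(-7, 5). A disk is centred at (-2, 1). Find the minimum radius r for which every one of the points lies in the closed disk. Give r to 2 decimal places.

The required radius is the distance from (-2, 1) to the farthest point.
Squared distances: 113, 73, 117, 41.
Maximum is 117, attained at R.
r = √117 ≈ 10.82.

10.82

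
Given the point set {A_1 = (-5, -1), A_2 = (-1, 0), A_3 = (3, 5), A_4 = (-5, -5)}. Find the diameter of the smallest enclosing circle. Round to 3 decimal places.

12.806

The farthest pair is A_3–A_4 with squared distance 164. The circle on this segment as diameter has centre (-1, 0) and r² = 164/4 = 41.
Check A_1: distance² to centre = 17 ≤ 41, so it lies inside.
All remaining points lie in this disk, and no smaller disk contains both endpoints, so this is the minimum enclosing circle.
Diameter = 2r = 2√41 ≈ 12.806.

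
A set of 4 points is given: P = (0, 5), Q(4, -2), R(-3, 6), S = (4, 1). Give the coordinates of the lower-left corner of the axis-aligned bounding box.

x-range [-3, 4], y-range [-2, 6].
The lower-left corner is (-3, -2).

(-3, -2)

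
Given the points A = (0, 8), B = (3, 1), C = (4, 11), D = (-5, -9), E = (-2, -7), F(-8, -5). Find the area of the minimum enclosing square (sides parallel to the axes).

400

The bounding box has width 12 and height 20.
An axis-aligned square enclosing the set must have side ≥ max(width, height).
So the minimum side is max(12, 20) = 20.
Area = 20² = 400.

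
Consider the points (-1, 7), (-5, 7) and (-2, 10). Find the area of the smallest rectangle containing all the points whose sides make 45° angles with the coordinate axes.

In coordinates u = x + y, v = x − y the rectangle is axis-aligned; the map (x,y)→(u,v) scales areas by 2.
u-values: 6, 2, 8; range = 8 − 2 = 6.
v-values: -8, -12, -12; range = -8 − (-12) = 4.
Area = (6 × 4) / 2 = 12.

12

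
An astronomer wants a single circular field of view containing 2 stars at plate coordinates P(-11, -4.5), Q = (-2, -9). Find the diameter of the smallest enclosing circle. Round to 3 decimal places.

10.062

The smallest circle enclosing two points has them as diameter endpoints.
Centre = midpoint = (-6.5, -6.75); r² = |PQ|²/4 = 101.25/4 = 25.3125.
Diameter = 2r = 2√(25.3125) ≈ 10.062.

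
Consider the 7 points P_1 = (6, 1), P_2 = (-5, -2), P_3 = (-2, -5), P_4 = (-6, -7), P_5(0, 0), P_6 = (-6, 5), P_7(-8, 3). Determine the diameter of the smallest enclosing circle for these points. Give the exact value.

260/17

The minimum enclosing circle of a finite set is fixed by two of the points (as a diameter) or three (as a circumcircle).
The minimum enclosing circle is determined by three boundary points: P_1, P_4, P_7.
Their circumcentre is (-24/17, -15/17) with r² = 16900/289.
The farthest remaining point P_6 is at distance² 16084/289 ≤ 16900/289.
Diameter = 2r = 2√(16900/289) = 260/17.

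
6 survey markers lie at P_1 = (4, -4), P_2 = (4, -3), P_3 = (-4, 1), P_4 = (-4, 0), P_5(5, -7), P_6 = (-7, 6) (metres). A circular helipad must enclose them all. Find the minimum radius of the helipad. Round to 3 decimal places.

8.846

By Welzl's lemma the MEC is supported by two points (diametrically opposite) or three points (on a circumcircle).
The farthest pair is P_5–P_6 with squared distance 313. The circle on this segment as diameter has centre (-1, -0.5) and r² = 313/4 = 78.25.
Check P_1: distance² to centre = 37.25 ≤ 78.25, so it lies inside.
All remaining points lie in this disk, and no smaller disk contains both endpoints, so this is the minimum enclosing circle.
r = √(78.25) ≈ 8.846.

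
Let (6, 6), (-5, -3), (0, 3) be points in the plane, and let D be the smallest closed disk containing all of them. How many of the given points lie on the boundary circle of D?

Call the three points A, B, C in the order given.
Side lengths²: AB² = 202, AC² = 45, BC² = 61.
Since AB² = 202 ≥ 61 + 45 = 106, the angle opposite AB is not acute, so the smallest enclosing circle has AB as diameter.
Centre = midpoint of AB = (0.5, 1.5), r² = 202/4 = 50.5.
The points at distance exactly r from the centre are (6, 6), (-5, -3) — 2 points.

2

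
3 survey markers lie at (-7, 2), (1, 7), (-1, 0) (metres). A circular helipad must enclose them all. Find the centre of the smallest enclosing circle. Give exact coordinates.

Call the three points A, B, C in the order given.
Side lengths²: AB² = 89, AC² = 40, BC² = 53.
Since AB² = 89 < 53 + 40 = 93, the triangle is acute, so the smallest enclosing circle is the circumcircle.
Circumcentre = (-133/46, 199/46), r² = 23585/1058.
Centre = (-133/46, 199/46).

(-133/46, 199/46)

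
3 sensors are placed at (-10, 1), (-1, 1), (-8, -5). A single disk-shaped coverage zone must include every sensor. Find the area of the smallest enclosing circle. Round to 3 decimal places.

74.176

Call the three points A, B, C in the order given.
Side lengths²: AB² = 81, AC² = 40, BC² = 85.
Since BC² = 85 < 81 + 40 = 121, the triangle is acute, so the smallest enclosing circle is the circumcircle.
Circumcentre = (-5.5, -5/6), r² = 425/18.
Area = π·r² = π·425/18 ≈ 74.176.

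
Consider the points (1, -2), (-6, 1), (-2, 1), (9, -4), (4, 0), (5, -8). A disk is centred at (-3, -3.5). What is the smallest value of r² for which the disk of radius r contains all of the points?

144.25

The required radius is the distance from (-3, -3.5) to the farthest point.
Squared distances: 18.25, 29.25, 21.25, 144.25, 61.25, 84.25.
Maximum is 144.25, attained at (9, -4).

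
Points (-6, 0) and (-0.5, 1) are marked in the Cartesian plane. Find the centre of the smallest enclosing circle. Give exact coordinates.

The smallest circle enclosing two points has them as diameter endpoints.
Centre = midpoint = (-3.25, 0.5); r² = |(-6, 0)−(-0.5, 1)|²/4 = 31.25/4 = 7.8125.
Centre = (-3.25, 0.5).

(-3.25, 0.5)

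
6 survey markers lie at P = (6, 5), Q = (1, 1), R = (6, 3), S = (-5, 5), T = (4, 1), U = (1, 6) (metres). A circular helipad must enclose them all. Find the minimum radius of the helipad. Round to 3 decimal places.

5.590

By Welzl's lemma the MEC is supported by two points (diametrically opposite) or three points (on a circumcircle).
The farthest pair is R–S with squared distance 125. The circle on this segment as diameter has centre (0.5, 4) and r² = 125/4 = 31.25.
Check P: distance² to centre = 31.25 ≤ 31.25, so it lies inside.
All remaining points lie in this disk, and no smaller disk contains both endpoints, so this is the minimum enclosing circle.
r = √(31.25) ≈ 5.590.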